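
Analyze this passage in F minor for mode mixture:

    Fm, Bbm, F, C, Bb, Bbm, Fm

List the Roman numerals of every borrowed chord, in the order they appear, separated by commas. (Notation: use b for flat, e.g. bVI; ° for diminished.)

I, IV

F minor has the diatonic set Fm, Gdim, Ab, Bbm, C, Db, Eb (with V from harmonic minor). Fm, Bbm and C are all diatonic. But F (F–A–C) is foreign: the diatonic i on degree 1 is Fm, whereas F comes from F major. It is labeled I. Bb (Bb–D–F) doesn't fit — on degree 4 F minor would have Bbm (iv). Bb is the degree-4 chord of F major, so it is the borrowed IV.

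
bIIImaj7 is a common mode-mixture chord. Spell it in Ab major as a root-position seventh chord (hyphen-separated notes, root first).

Scale degree 3 in Ab major is C. bIIImaj7 uses the lowered form, Cb, taken from Ab minor. Stacking thirds in Ab minor on Cb gives Cb–Eb–Gb–Bb.

Cb-Eb-Gb-Bb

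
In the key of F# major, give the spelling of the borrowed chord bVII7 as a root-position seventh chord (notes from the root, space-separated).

E G# B D

Scale degree 7 in F# major is E#. bVII7 uses the lowered form, E, taken from F# minor. Stacking thirds in F# minor on E gives E–G#–B–D.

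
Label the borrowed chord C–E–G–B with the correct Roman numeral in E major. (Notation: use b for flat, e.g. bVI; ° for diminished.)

In E major scale degree 6 is C#; C is its lowered form, from E minor. Diatonically E major has C#m (vi) on that degree; C–E–G–B is instead the major-seventh chord native to E minor, so it takes the label bVImaj7.

bVImaj7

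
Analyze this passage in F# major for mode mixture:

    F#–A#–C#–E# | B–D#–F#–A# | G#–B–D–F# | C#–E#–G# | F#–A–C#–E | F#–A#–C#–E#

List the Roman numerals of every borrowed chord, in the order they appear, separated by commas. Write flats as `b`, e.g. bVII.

iiø7, i7

In F# major the diatonic chords are F#, G#m, A#m, B, C#, D#m, E#dim. F#–A#–C#–E# = F#maj7, B–D#–F#–A# = Bmaj7 and C#–E#–G# = C# all belong to that set. G#–B–D–F# doesn't fit — on degree 2 F# major would have G#m (ii). G#m7b5 is the degree-2 chord of F# minor, so it is the borrowed iiø7. F#–A–C#–E is not: scale degree 1 in F# major carries F# (I). In F# minor the chord on that degree is F#m7, so here it functions as i7, borrowed from the parallel minor.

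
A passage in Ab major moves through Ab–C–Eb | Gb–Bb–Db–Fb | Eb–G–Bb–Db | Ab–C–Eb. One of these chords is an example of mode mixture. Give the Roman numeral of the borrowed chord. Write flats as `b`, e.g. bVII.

bVII7

The diatonic triads in Ab major are Ab, Bbm, Cm, Db, Eb, Fm, Gdim. Ab–C–Eb = Ab and Eb–G–Bb–Db = Eb7 are both diatonic. Gb–Bb–Db–Fb doesn't fit — on degree 7 Ab major would have Gdim (vii°). Gb7 is the degree-7 chord of Ab minor, so it is the borrowed bVII7.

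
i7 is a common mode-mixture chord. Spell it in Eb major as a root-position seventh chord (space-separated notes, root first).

i7 is built on scale degree 1, which is Eb in both Eb major and its parallel. Stacking thirds in Eb minor on Eb gives Eb–Gb–Bb–Db.

Eb Gb Bb Db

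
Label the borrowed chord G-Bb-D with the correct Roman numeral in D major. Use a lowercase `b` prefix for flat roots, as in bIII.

iv

The root G is the diatonic 4th degree of D major; the borrowing shows in the chord quality. The diatonic chord on degree 4 would be G (IV), but G–Bb–D is the minor chord from D minor. As a borrowed chord it is labeled iv.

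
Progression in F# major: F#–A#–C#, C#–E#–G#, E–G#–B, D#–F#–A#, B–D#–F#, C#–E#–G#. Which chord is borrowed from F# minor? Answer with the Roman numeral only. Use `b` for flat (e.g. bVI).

In F# major the diatonic chords are F#, G#m, A#m, B, C#, D#m, E#dim. F#–A#–C# = F#, C#–E#–G# = C#, D#–F#–A# = D#m and B–D#–F# = B all belong to that set. E–G#–B doesn't fit — on degree 7 F# major would have E#dim (vii°). E is the degree-7 chord of F# minor, so it is the borrowed bVII.

bVII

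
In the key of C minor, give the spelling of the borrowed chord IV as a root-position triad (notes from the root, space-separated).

F A C

The root, F, is scale degree 4 — the same note in C minor and C major; only the chord quality changes. In C major the chord on F is F–A–C.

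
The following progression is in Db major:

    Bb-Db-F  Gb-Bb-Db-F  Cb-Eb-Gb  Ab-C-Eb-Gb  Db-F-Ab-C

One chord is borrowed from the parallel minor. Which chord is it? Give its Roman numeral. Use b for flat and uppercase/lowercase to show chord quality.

The diatonic triads in Db major are Db, Ebm, Fm, Gb, Ab, Bbm, Cdim. Bb–Db–F = Bbm, Gb–Bb–Db–F = Gbmaj7, Ab–C–Eb–Gb = Ab7 and Db–F–Ab–C = Dbmaj7 are all diatonic. Cb–Eb–Gb doesn't fit — on degree 7 Db major would have Cdim (vii°). Cb is the degree-7 chord of Db minor, so it is the borrowed bVII.

bVII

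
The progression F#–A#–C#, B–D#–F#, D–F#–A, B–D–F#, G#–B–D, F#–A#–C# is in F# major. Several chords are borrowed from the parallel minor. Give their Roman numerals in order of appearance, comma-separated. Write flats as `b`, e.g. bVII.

In F# major the diatonic chords are F#, G#m, A#m, B, C#, D#m, E#dim. F#–A#–C# = F# and B–D#–F# = B both belong to that set. D–F#–A is not: scale degree 6 in F# major carries D#m (vi). In F# minor the chord on that degree is D, so here it functions as bVI, borrowed from the parallel minor. B–D–F# doesn't fit — on degree 4 F# major would have B (IV). Bm is the degree-4 chord of F# minor, so it is the borrowed iv. But G#–B–D is foreign: the diatonic ii on degree 2 is G#m, whereas G#dim comes from F# minor. It is labeled ii°.

bVI, iv, ii°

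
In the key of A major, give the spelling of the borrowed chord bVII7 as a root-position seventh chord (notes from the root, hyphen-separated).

The root of bVII7 is the lowered 7th degree: G# becomes G. In A minor the chord on G is G–B–D–F.

G-B-D-F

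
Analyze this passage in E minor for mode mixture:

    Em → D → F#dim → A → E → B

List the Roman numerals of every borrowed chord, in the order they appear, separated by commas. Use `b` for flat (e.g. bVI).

IV, I

The diatonic triads in E minor (with V from harmonic minor) are Em, F#dim, G, Am, B, C, D. Em, D, F#dim and B all belong to that set. But A (A–C#–E) is foreign: the diatonic iv on degree 4 is Am, whereas A comes from E major. It is labeled IV. But E (E–G#–B) is foreign: the diatonic i on degree 1 is Em, whereas E comes from E major. It is labeled I.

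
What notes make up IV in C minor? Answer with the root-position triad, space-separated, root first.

IV is built on scale degree 4, which is F in both C minor and its parallel. In C major the chord on F is F–A–C.

F A C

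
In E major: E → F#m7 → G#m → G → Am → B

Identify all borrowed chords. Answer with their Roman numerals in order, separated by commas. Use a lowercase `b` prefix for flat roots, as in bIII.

bIII, iv

E major has the diatonic set E, F#m, G#m, A, B, C#m, D#dim. E, F#m7, G#m and B all belong to that set. G (G–B–D) is not: scale degree 3 in E major carries G#m (iii). In E minor the chord on that degree is G, so here it functions as bIII, borrowed from the parallel minor. Am (A–C–E) doesn't fit — on degree 4 E major would have A (IV). Am is the degree-4 chord of E minor, so it is the borrowed iv.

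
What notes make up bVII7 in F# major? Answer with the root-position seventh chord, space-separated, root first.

bVII7 is built on the lowered scale degree 7. In F# major degree 7 is E#; lowered it becomes E. Stacking thirds in F# minor on E gives E–G#–B–D.

E G# B D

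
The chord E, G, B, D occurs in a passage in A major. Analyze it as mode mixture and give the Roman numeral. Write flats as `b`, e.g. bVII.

The root E is the diatonic 5th degree of A major; the borrowing shows in the chord quality. The diatonic chord on degree 5 would be E (V), but E–G–B–D is the minor-seventh chord from A minor. As a borrowed chord it is labeled v7.

v7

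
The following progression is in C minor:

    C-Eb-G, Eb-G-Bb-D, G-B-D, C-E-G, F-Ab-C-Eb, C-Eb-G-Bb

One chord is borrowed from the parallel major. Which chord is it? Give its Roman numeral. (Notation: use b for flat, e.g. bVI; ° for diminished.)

C minor has the diatonic set Cm, Ddim, Eb, Fm, G, Ab, Bb (with V from harmonic minor). Of the given chords, C–Eb–G = Cm, Eb–G–Bb–D = Ebmaj7, G–B–D = G, F–Ab–C–Eb = Fm7 and C–Eb–G–Bb = Cm7 are diatonic. C–E–G doesn't fit — on degree 1 C minor would have Cm (i). C is the degree-1 chord of C major, so it is the borrowed I.

I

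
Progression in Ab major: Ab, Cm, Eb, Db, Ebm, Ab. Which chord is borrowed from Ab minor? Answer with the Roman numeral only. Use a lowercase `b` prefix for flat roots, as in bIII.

v

Ab major has the diatonic set Ab, Bbm, Cm, Db, Eb, Fm, Gdim. Of the given chords, Ab, Cm, Eb and Db are diatonic. Ebm (Eb–Gb–Bb) is not: scale degree 5 in Ab major carries Eb (V). In Ab minor the chord on that degree is Ebm, so here it functions as v, borrowed from the parallel minor.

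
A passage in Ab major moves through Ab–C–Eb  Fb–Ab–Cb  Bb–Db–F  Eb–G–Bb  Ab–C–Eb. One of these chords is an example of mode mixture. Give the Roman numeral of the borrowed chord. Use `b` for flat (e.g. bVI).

Ab major has the diatonic set Ab, Bbm, Cm, Db, Eb, Fm, Gdim. Of the given chords, Ab–C–Eb = Ab, Bb–Db–F = Bbm and Eb–G–Bb = Eb are diatonic. Fb–Ab–Cb doesn't fit — on degree 6 Ab major would have Fm (vi). Fb is the degree-6 chord of Ab minor, so it is the borrowed bVI.

bVI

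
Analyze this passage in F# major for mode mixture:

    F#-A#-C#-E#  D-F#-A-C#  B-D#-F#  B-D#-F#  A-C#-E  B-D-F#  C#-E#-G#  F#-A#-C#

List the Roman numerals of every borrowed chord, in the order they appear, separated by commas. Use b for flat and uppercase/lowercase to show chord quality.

bVImaj7, bIII, iv

F# major has the diatonic set F#, G#m, A#m, B, C#, D#m, E#dim. Of the given chords, F#–A#–C#–E# = F#maj7, B–D#–F# = B, C#–E#–G# = C# and F#–A#–C# = F# are diatonic. D–F#–A–C# doesn't fit — on degree 6 F# major would have D#m (vi). Dmaj7 is the degree-6 chord of F# minor, so it is the borrowed bVImaj7. A–C#–E doesn't fit — on degree 3 F# major would have A#m (iii). A is the degree-3 chord of F# minor, so it is the borrowed bIII. B–D–F# doesn't fit — on degree 4 F# major would have B (IV). Bm is the degree-4 chord of F# minor, so it is the borrowed iv.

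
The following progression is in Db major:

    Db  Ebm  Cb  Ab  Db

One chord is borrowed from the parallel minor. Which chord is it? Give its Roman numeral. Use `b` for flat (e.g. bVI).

bVII

The diatonic triads in Db major are Db, Ebm, Fm, Gb, Ab, Bbm, Cdim. Db, Ebm and Ab all belong to that set. Cb (Cb–Eb–Gb) doesn't fit — on degree 7 Db major would have Cdim (vii°). Cb is the degree-7 chord of Db minor, so it is the borrowed bVII.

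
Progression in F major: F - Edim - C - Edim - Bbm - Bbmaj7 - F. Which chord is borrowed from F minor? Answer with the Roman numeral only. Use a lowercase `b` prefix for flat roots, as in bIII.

In F major the diatonic chords are F, Gm, Am, Bb, C, Dm, Edim. F, Edim, C and Bbmaj7 are all diatonic. Bbm (Bb–Db–F) doesn't fit — on degree 4 F major would have Bb (IV). Bbm is the degree-4 chord of F minor, so it is the borrowed iv.

iv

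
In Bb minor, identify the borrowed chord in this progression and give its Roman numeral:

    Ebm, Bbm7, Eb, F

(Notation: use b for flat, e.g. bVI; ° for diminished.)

The diatonic triads in Bb minor (with V from harmonic minor) are Bbm, Cdim, Db, Ebm, F, Gb, Ab. Of the given chords, Ebm, Bbm7 and F are diatonic. Eb (Eb–G–Bb) doesn't fit — on degree 4 Bb minor would have Ebm (iv). Eb is the degree-4 chord of Bb major, so it is the borrowed IV.

IV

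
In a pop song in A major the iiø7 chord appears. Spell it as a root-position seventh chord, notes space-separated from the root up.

iiø7 is built on scale degree 2, which is B in both A major and its parallel. Building the half-diminished-seventh chord from the parallel minor on B: B–D–F–A.

B D F A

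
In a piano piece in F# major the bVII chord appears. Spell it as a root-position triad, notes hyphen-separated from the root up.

E-G#-B

The root of bVII is the lowered 7th degree: E# becomes E. Stacking thirds in F# minor on E gives E–G#–B.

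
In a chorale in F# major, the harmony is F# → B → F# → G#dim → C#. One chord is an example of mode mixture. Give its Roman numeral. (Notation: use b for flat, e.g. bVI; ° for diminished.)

ii°

In F# major the diatonic chords are F#, G#m, A#m, B, C#, D#m, E#dim. Of the given chords, F#, B and C# are diatonic. But G#dim (G#–B–D) is foreign: the diatonic ii on degree 2 is G#m, whereas G#dim comes from F# minor. It is labeled ii°.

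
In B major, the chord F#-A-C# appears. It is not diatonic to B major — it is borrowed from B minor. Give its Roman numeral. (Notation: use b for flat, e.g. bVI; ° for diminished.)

The root F# is the diatonic 5th degree of B major; the borrowing shows in the chord quality. Diatonically B major has F# (V) on that degree; F#–A–C# is instead the minor chord native to B minor, so it takes the label v.

v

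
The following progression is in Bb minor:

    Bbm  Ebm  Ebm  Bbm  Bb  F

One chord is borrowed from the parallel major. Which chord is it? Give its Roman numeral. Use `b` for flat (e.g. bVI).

I

In Bb minor (with V from harmonic minor) the diatonic chords are Bbm, Cdim, Db, Ebm, F, Gb, Ab. Of the given chords, Bbm, Ebm and F are diatonic. But Bb (Bb–D–F) is foreign: the diatonic i on degree 1 is Bbm, whereas Bb comes from Bb major. It is labeled I.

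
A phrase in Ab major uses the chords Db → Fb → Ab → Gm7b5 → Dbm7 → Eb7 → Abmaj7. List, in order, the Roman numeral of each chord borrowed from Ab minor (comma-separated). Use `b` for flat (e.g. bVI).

The diatonic triads in Ab major are Ab, Bbm, Cm, Db, Eb, Fm, Gdim. Of the given chords, Db, Ab, Gm7b5, Eb7 and Abmaj7 are diatonic. But Fb (Fb–Ab–Cb) is foreign: the diatonic vi on degree 6 is Fm, whereas Fb comes from Ab minor. It is labeled bVI. But Dbm7 (Db–Fb–Ab–Cb) is foreign: the diatonic IV on degree 4 is Db, whereas Dbm7 comes from Ab minor. It is labeled iv7.

bVI, iv7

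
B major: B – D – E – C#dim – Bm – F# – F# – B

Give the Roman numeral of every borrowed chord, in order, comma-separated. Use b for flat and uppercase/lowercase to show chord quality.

bIII, ii°, i

The diatonic triads in B major are B, C#m, D#m, E, F#, G#m, A#dim. Of the given chords, B, E and F# are diatonic. But D (D–F#–A) is foreign: the diatonic iii on degree 3 is D#m, whereas D comes from B minor. It is labeled bIII. C#dim (C#–E–G) is not: scale degree 2 in B major carries C#m (ii). In B minor the chord on that degree is C#dim, so here it functions as ii°, borrowed from the parallel minor. Bm (B–D–F#) is not: scale degree 1 in B major carries B (I). In B minor the chord on that degree is Bm, so here it functions as i, borrowed from the parallel minor.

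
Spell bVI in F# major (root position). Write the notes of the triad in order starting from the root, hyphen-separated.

D-F#-A

Scale degree 6 in F# major is D#. bVI uses the lowered form, D, taken from F# minor. Stacking thirds in F# minor on D gives D–F#–A.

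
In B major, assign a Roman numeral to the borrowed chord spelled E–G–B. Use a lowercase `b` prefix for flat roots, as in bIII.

The root E is the diatonic 4th degree of B major; the borrowing shows in the chord quality. Diatonically B major has E (IV) on that degree; E–G–B is instead the minor chord native to B minor, so it takes the label iv.

iv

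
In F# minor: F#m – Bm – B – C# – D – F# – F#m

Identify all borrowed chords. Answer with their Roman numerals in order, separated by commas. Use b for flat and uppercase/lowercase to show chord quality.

The diatonic triads in F# minor (with V from harmonic minor) are F#m, G#dim, A, Bm, C#, D, E. F#m, Bm, C# and D all belong to that set. But B (B–D#–F#) is foreign: the diatonic iv on degree 4 is Bm, whereas B comes from F# major. It is labeled IV. F# (F#–A#–C#) doesn't fit — on degree 1 F# minor would have F#m (i). F# is the degree-1 chord of F# major, so it is the borrowed I.

IV, I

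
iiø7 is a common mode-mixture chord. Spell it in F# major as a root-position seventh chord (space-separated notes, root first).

G# B D F#

iiø7 is built on scale degree 2, which is G# in both F# major and its parallel. Building the half-diminished-seventh chord from the parallel minor on G#: G#–B–D–F#.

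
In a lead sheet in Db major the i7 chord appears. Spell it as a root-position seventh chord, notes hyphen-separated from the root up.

i7 is built on scale degree 1, which is Db in both Db major and its parallel. Stacking thirds in Db minor on Db gives Db–Fb–Ab–Cb.

Db-Fb-Ab-Cb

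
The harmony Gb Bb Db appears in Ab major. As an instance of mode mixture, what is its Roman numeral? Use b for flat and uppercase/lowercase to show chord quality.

In Ab major scale degree 7 is G; Gb is its lowered form, from Ab minor. The diatonic chord on degree 7 would be Gdim (vii°), but Gb–Bb–Db is the major chord from Ab minor. As a borrowed chord it is labeled bVII.

bVII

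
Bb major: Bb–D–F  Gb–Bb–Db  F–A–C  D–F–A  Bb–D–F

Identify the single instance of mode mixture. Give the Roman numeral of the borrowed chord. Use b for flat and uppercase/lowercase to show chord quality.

In Bb major the diatonic chords are Bb, Cm, Dm, Eb, F, Gm, Adim. Bb–D–F = Bb, F–A–C = F and D–F–A = Dm all belong to that set. But Gb–Bb–Db is foreign: the diatonic vi on degree 6 is Gm, whereas Gb comes from Bb minor. It is labeled bVI.

bVI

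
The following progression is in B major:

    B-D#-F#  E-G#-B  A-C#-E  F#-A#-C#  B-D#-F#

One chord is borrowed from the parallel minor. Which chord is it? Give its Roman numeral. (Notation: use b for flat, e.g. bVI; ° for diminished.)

The diatonic triads in B major are B, C#m, D#m, E, F#, G#m, A#dim. Of the given chords, B–D#–F# = B, E–G#–B = E and F#–A#–C# = F# are diatonic. A–C#–E doesn't fit — on degree 7 B major would have A#dim (vii°). A is the degree-7 chord of B minor, so it is the borrowed bVII.

bVII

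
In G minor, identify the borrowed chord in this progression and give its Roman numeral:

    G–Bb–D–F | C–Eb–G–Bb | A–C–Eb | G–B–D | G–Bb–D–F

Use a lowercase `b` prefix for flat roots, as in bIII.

G minor has the diatonic set Gm, Adim, Bb, Cm, D, Eb, F (with V from harmonic minor). G–Bb–D–F = Gm7, C–Eb–G–Bb = Cm7 and A–C–Eb = Adim all belong to that set. G–B–D is not: scale degree 1 in G minor carries Gm (i). In G major the chord on that degree is G, so here it functions as I, borrowed from the parallel major.

I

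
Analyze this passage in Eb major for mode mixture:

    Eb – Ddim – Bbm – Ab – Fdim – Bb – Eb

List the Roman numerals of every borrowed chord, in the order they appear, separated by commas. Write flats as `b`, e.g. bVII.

v, ii°

Eb major has the diatonic set Eb, Fm, Gm, Ab, Bb, Cm, Ddim. Of the given chords, Eb, Ddim, Ab and Bb are diatonic. Bbm (Bb–Db–F) doesn't fit — on degree 5 Eb major would have Bb (V). Bbm is the degree-5 chord of Eb minor, so it is the borrowed v. But Fdim (F–Ab–Cb) is foreign: the diatonic ii on degree 2 is Fm, whereas Fdim comes from Eb minor. It is labeled ii°.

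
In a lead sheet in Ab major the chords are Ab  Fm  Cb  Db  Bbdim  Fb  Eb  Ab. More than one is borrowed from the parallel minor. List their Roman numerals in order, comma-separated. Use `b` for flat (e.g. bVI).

In Ab major the diatonic chords are Ab, Bbm, Cm, Db, Eb, Fm, Gdim. Ab, Fm, Db and Eb are all diatonic. Cb (Cb–Eb–Gb) doesn't fit — on degree 3 Ab major would have Cm (iii). Cb is the degree-3 chord of Ab minor, so it is the borrowed bIII. But Bbdim (Bb–Db–Fb) is foreign: the diatonic ii on degree 2 is Bbm, whereas Bbdim comes from Ab minor. It is labeled ii°. Fb (Fb–Ab–Cb) is not: scale degree 6 in Ab major carries Fm (vi). In Ab minor the chord on that degree is Fb, so here it functions as bVI, borrowed from the parallel minor.

bIII, ii°, bVI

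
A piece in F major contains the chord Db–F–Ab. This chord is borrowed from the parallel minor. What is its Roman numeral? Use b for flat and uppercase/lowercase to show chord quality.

The root Db is the lowered 6th scale degree — diatonically F major has D there. Diatonically F major has Dm (vi) on that degree; Db–F–Ab is instead the major chord native to F minor, so it takes the label bVI.

bVI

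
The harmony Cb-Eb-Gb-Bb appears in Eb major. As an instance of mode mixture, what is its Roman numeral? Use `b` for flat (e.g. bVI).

The root Cb is the lowered 6th scale degree — diatonically Eb major has C there. Diatonically Eb major has Cm (vi) on that degree; Cb–Eb–Gb–Bb is instead the major-seventh chord native to Eb minor, so it takes the label bVImaj7.

bVImaj7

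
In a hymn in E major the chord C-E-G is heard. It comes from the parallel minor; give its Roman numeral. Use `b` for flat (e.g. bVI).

bVI

The root C is the lowered 6th scale degree — diatonically E major has C# there. The diatonic chord on degree 6 would be C#m (vi), but C–E–G is the major chord from E minor. As a borrowed chord it is labeled bVI.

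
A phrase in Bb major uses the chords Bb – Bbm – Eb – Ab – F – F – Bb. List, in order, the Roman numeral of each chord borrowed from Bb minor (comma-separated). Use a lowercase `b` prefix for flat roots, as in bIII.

i, bVII

Bb major has the diatonic set Bb, Cm, Dm, Eb, F, Gm, Adim. Of the given chords, Bb, Eb and F are diatonic. Bbm (Bb–Db–F) doesn't fit — on degree 1 Bb major would have Bb (I). Bbm is the degree-1 chord of Bb minor, so it is the borrowed i. Ab (Ab–C–Eb) is not: scale degree 7 in Bb major carries Adim (vii°). In Bb minor the chord on that degree is Ab, so here it functions as bVII, borrowed from the parallel minor.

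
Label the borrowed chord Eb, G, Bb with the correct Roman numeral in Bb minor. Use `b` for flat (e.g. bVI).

IV

Eb is scale degree 4 in Bb minor. The diatonic chord on degree 4 would be Ebm (iv), but Eb–G–Bb is the major chord from Bb major. As a borrowed chord it is labeled IV.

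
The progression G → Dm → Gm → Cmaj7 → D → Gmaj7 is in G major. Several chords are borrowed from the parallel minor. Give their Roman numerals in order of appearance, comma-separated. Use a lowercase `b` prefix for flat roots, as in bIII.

The diatonic triads in G major are G, Am, Bm, C, D, Em, F#dim. Of the given chords, G, Cmaj7, D and Gmaj7 are diatonic. Dm (D–F–A) doesn't fit — on degree 5 G major would have D (V). Dm is the degree-5 chord of G minor, so it is the borrowed v. Gm (G–Bb–D) doesn't fit — on degree 1 G major would have G (I). Gm is the degree-1 chord of G minor, so it is the borrowed i.

v, i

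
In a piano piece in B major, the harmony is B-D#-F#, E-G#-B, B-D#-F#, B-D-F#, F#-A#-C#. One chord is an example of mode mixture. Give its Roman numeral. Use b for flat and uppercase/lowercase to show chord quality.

i

In B major the diatonic chords are B, C#m, D#m, E, F#, G#m, A#dim. B–D#–F# = B, E–G#–B = E and F#–A#–C# = F# all belong to that set. B–D–F# doesn't fit — on degree 1 B major would have B (I). Bm is the degree-1 chord of B minor, so it is the borrowed i.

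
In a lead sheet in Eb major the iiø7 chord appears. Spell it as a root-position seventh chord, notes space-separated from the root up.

The root, F, is scale degree 2 — the same note in Eb major and Eb minor; only the chord quality changes. Stacking thirds in Eb minor on F gives F–Ab–Cb–Eb.

F Ab Cb Eb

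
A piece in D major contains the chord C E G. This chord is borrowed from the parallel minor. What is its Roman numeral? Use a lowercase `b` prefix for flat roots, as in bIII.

In D major scale degree 7 is C#; C is its lowered form, from D minor. C–E–G is a major chord — the form found in D minor, not the diatonic vii° (C#dim). Borrowed into D major it is written bVII.

bVII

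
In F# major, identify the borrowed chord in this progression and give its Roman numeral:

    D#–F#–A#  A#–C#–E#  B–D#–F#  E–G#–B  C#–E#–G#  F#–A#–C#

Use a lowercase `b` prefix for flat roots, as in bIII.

F# major has the diatonic set F#, G#m, A#m, B, C#, D#m, E#dim. D#–F#–A# = D#m, A#–C#–E# = A#m, B–D#–F# = B, C#–E#–G# = C# and F#–A#–C# = F# all belong to that set. But E–G#–B is foreign: the diatonic vii° on degree 7 is E#dim, whereas E comes from F# minor. It is labeled bVII.

bVII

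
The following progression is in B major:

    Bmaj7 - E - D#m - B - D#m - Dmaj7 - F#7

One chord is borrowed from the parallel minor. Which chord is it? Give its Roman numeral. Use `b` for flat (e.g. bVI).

The diatonic triads in B major are B, C#m, D#m, E, F#, G#m, A#dim. Bmaj7, E, D#m, B and F#7 all belong to that set. Dmaj7 (D–F#–A–C#) is not: scale degree 3 in B major carries D#m (iii). In B minor the chord on that degree is Dmaj7, so here it functions as bIIImaj7, borrowed from the parallel minor.

bIIImaj7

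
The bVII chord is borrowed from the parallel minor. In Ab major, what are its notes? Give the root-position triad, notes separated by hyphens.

The root of bVII is the lowered 7th degree: G becomes Gb. Stacking thirds in Ab minor on Gb gives Gb–Bb–Db.

Gb-Bb-Db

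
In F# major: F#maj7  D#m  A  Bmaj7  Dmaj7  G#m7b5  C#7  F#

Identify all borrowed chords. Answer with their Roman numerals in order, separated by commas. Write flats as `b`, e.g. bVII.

In F# major the diatonic chords are F#, G#m, A#m, B, C#, D#m, E#dim. F#maj7, D#m, Bmaj7, C#7 and F# are all diatonic. But A (A–C#–E) is foreign: the diatonic iii on degree 3 is A#m, whereas A comes from F# minor. It is labeled bIII. Dmaj7 (D–F#–A–C#) doesn't fit — on degree 6 F# major would have D#m (vi). Dmaj7 is the degree-6 chord of F# minor, so it is the borrowed bVImaj7. G#m7b5 (G#–B–D–F#) is not: scale degree 2 in F# major carries G#m (ii). In F# minor the chord on that degree is G#m7b5, so here it functions as iiø7, borrowed from the parallel minor.

bIII, bVImaj7, iiø7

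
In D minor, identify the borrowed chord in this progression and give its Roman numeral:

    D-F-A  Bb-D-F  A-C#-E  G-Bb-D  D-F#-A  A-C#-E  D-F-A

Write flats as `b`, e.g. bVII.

I

In D minor (with V from harmonic minor) the diatonic chords are Dm, Edim, F, Gm, A, Bb, C. D–F–A = Dm, Bb–D–F = Bb, A–C#–E = A and G–Bb–D = Gm all belong to that set. D–F#–A doesn't fit — on degree 1 D minor would have Dm (i). D is the degree-1 chord of D major, so it is the borrowed I.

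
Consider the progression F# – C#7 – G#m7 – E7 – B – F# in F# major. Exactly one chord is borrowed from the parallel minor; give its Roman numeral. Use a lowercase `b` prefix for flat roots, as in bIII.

bVII7

F# major has the diatonic set F#, G#m, A#m, B, C#, D#m, E#dim. F#, C#7, G#m7 and B are all diatonic. But E7 (E–G#–B–D) is foreign: the diatonic vii° on degree 7 is E#dim, whereas E7 comes from F# minor. It is labeled bVII7.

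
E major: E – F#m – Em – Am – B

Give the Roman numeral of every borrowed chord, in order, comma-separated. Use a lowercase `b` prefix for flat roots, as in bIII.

i, iv

In E major the diatonic chords are E, F#m, G#m, A, B, C#m, D#dim. E, F#m and B all belong to that set. Em (E–G–B) doesn't fit — on degree 1 E major would have E (I). Em is the degree-1 chord of E minor, so it is the borrowed i. But Am (A–C–E) is foreign: the diatonic IV on degree 4 is A, whereas Am comes from E minor. It is labeled iv.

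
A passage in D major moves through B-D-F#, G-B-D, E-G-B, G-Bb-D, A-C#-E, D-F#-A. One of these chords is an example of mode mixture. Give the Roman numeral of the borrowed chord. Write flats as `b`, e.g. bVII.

iv

The diatonic triads in D major are D, Em, F#m, G, A, Bm, C#dim. B–D–F# = Bm, G–B–D = G, E–G–B = Em, A–C#–E = A and D–F#–A = D all belong to that set. But G–Bb–D is foreign: the diatonic IV on degree 4 is G, whereas Gm comes from D minor. It is labeled iv.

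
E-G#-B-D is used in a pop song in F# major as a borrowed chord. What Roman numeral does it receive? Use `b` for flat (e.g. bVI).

The root E is the lowered 7th scale degree — diatonically F# major has E# there. E–G#–B–D is a dominant-seventh chord — the form found in F# minor, not the diatonic vii° (E#dim). Borrowed into F# major it is written bVII7.

bVII7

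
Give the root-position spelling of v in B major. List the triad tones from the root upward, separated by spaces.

F# A C#

The root, F#, is scale degree 5 — the same note in B major and B minor; only the chord quality changes. Building the minor chord from the parallel minor on F#: F#–A–C#.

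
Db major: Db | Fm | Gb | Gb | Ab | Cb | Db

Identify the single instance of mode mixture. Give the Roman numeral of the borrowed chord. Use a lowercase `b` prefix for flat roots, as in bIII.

The diatonic triads in Db major are Db, Ebm, Fm, Gb, Ab, Bbm, Cdim. Db, Fm, Gb and Ab all belong to that set. But Cb (Cb–Eb–Gb) is foreign: the diatonic vii° on degree 7 is Cdim, whereas Cb comes from Db minor. It is labeled bVII.

bVII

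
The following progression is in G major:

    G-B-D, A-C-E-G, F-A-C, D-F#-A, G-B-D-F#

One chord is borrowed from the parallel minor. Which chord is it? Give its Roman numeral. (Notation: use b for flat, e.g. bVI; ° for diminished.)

bVII

G major has the diatonic set G, Am, Bm, C, D, Em, F#dim. G–B–D = G, A–C–E–G = Am7, D–F#–A = D and G–B–D–F# = Gmaj7 are all diatonic. F–A–C doesn't fit — on degree 7 G major would have F#dim (vii°). F is the degree-7 chord of G minor, so it is the borrowed bVII.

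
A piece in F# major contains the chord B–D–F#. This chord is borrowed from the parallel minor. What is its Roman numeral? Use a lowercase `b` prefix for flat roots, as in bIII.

iv

The root B is the diatonic 4th degree of F# major; the borrowing shows in the chord quality. Diatonically F# major has B (IV) on that degree; B–D–F# is instead the minor chord native to F# minor, so it takes the label iv.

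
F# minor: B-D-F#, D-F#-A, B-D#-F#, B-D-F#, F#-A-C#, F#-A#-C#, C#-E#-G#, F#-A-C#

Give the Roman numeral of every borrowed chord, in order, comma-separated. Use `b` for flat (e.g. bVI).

F# minor has the diatonic set F#m, G#dim, A, Bm, C#, D, E (with V from harmonic minor). B–D–F# = Bm, D–F#–A = D, F#–A–C# = F#m and C#–E#–G# = C# are all diatonic. B–D#–F# is not: scale degree 4 in F# minor carries Bm (iv). In F# major the chord on that degree is B, so here it functions as IV, borrowed from the parallel major. But F#–A#–C# is foreign: the diatonic i on degree 1 is F#m, whereas F# comes from F# major. It is labeled I.

IV, I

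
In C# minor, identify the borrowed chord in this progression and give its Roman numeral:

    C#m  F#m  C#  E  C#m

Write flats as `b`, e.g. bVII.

I

The diatonic triads in C# minor (with V from harmonic minor) are C#m, D#dim, E, F#m, G#, A, B. Of the given chords, C#m, F#m and E are diatonic. C# (C#–E#–G#) doesn't fit — on degree 1 C# minor would have C#m (i). C# is the degree-1 chord of C# major, so it is the borrowed I.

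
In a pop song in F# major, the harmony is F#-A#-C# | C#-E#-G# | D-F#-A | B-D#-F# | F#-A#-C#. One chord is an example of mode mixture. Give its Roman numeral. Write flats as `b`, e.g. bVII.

bVI

F# major has the diatonic set F#, G#m, A#m, B, C#, D#m, E#dim. Of the given chords, F#–A#–C# = F#, C#–E#–G# = C# and B–D#–F# = B are diatonic. D–F#–A is not: scale degree 6 in F# major carries D#m (vi). In F# minor the chord on that degree is D, so here it functions as bVI, borrowed from the parallel minor.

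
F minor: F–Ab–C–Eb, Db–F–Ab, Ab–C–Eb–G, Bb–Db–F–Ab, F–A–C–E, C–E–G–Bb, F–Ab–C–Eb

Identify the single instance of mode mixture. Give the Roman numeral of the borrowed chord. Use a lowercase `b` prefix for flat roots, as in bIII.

The diatonic triads in F minor (with V from harmonic minor) are Fm, Gdim, Ab, Bbm, C, Db, Eb. F–Ab–C–Eb = Fm7, Db–F–Ab = Db, Ab–C–Eb–G = Abmaj7, Bb–Db–F–Ab = Bbm7 and C–E–G–Bb = C7 are all diatonic. But F–A–C–E is foreign: the diatonic i on degree 1 is Fm, whereas Fmaj7 comes from F major. It is labeled Imaj7.

Imaj7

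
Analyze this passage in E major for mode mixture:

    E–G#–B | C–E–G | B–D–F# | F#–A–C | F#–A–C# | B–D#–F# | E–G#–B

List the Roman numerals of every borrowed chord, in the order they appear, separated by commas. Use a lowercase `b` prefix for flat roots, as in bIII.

The diatonic triads in E major are E, F#m, G#m, A, B, C#m, D#dim. E–G#–B = E, F#–A–C# = F#m and B–D#–F# = B are all diatonic. But C–E–G is foreign: the diatonic vi on degree 6 is C#m, whereas C comes from E minor. It is labeled bVI. B–D–F# is not: scale degree 5 in E major carries B (V). In E minor the chord on that degree is Bm, so here it functions as v, borrowed from the parallel minor. F#–A–C is not: scale degree 2 in E major carries F#m (ii). In E minor the chord on that degree is F#dim, so here it functions as ii°, borrowed from the parallel minor.

bVI, v, ii°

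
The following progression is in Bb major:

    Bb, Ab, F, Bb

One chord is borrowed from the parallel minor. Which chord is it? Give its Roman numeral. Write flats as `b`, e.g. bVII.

In Bb major the diatonic chords are Bb, Cm, Dm, Eb, F, Gm, Adim. Bb and F both belong to that set. Ab (Ab–C–Eb) is not: scale degree 7 in Bb major carries Adim (vii°). In Bb minor the chord on that degree is Ab, so here it functions as bVII, borrowed from the parallel minor.

bVII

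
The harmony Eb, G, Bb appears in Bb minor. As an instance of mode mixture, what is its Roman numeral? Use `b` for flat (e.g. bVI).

IV

The root Eb is the diatonic 4th degree of Bb minor; the borrowing shows in the chord quality. The diatonic chord on degree 4 would be Ebm (iv), but Eb–G–Bb is the major chord from Bb major. As a borrowed chord it is labeled IV.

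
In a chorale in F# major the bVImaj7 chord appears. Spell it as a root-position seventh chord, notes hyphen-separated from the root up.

D-F#-A-C#

Scale degree 6 in F# major is D#. bVImaj7 uses the lowered form, D, taken from F# minor. In F# minor the chord on D is D–F#–A–C#.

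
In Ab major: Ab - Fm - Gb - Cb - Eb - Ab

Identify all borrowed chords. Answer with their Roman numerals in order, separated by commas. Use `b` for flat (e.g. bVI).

The diatonic triads in Ab major are Ab, Bbm, Cm, Db, Eb, Fm, Gdim. Of the given chords, Ab, Fm and Eb are diatonic. Gb (Gb–Bb–Db) doesn't fit — on degree 7 Ab major would have Gdim (vii°). Gb is the degree-7 chord of Ab minor, so it is the borrowed bVII. Cb (Cb–Eb–Gb) doesn't fit — on degree 3 Ab major would have Cm (iii). Cb is the degree-3 chord of Ab minor, so it is the borrowed bIII.

bVII, bIII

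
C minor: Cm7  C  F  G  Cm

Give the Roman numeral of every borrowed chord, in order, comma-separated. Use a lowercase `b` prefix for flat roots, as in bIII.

The diatonic triads in C minor (with V from harmonic minor) are Cm, Ddim, Eb, Fm, G, Ab, Bb. Cm7, G and Cm all belong to that set. C (C–E–G) is not: scale degree 1 in C minor carries Cm (i). In C major the chord on that degree is C, so here it functions as I, borrowed from the parallel major. F (F–A–C) doesn't fit — on degree 4 C minor would have Fm (iv). F is the degree-4 chord of C major, so it is the borrowed IV.

I, IV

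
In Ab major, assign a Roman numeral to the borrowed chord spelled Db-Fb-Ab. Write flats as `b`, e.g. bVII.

Db is scale degree 4 in Ab major. The diatonic chord on degree 4 would be Db (IV), but Db–Fb–Ab is the minor chord from Ab minor. As a borrowed chord it is labeled iv.

iv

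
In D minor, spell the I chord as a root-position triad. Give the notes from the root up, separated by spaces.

The root, D, is scale degree 1 — the same note in D minor and D major; only the chord quality changes. Building the major chord from the parallel major on D: D–F#–A.

D F# A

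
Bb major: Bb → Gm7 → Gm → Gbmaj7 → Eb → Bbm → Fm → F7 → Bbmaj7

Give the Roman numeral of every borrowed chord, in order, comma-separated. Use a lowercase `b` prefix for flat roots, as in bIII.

Bb major has the diatonic set Bb, Cm, Dm, Eb, F, Gm, Adim. Bb, Gm7, Gm, Eb, F7 and Bbmaj7 all belong to that set. Gbmaj7 (Gb–Bb–Db–F) doesn't fit — on degree 6 Bb major would have Gm (vi). Gbmaj7 is the degree-6 chord of Bb minor, so it is the borrowed bVImaj7. Bbm (Bb–Db–F) is not: scale degree 1 in Bb major carries Bb (I). In Bb minor the chord on that degree is Bbm, so here it functions as i, borrowed from the parallel minor. Fm (F–Ab–C) is not: scale degree 5 in Bb major carries F (V). In Bb minor the chord on that degree is Fm, so here it functions as v, borrowed from the parallel minor.

bVImaj7, i, v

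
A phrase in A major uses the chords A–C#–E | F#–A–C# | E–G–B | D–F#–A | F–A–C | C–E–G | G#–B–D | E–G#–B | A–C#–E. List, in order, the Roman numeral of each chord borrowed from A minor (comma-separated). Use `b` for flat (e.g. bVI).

In A major the diatonic chords are A, Bm, C#m, D, E, F#m, G#dim. Of the given chords, A–C#–E = A, F#–A–C# = F#m, D–F#–A = D, G#–B–D = G#dim and E–G#–B = E are diatonic. E–G–B doesn't fit — on degree 5 A major would have E (V). Em is the degree-5 chord of A minor, so it is the borrowed v. But F–A–C is foreign: the diatonic vi on degree 6 is F#m, whereas F comes from A minor. It is labeled bVI. C–E–G is not: scale degree 3 in A major carries C#m (iii). In A minor the chord on that degree is C, so here it functions as bIII, borrowed from the parallel minor.

v, bVI, bIII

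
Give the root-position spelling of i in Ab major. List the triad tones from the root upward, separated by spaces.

The root, Ab, is scale degree 1 — the same note in Ab major and Ab minor; only the chord quality changes. Stacking thirds in Ab minor on Ab gives Ab–Cb–Eb.

Ab Cb Eb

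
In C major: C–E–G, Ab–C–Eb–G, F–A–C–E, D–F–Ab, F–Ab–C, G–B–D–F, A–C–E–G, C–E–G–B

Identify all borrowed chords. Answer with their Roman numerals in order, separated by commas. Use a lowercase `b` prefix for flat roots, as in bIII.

bVImaj7, ii°, iv

C major has the diatonic set C, Dm, Em, F, G, Am, Bdim. C–E–G = C, F–A–C–E = Fmaj7, G–B–D–F = G7, A–C–E–G = Am7 and C–E–G–B = Cmaj7 are all diatonic. Ab–C–Eb–G doesn't fit — on degree 6 C major would have Am (vi). Abmaj7 is the degree-6 chord of C minor, so it is the borrowed bVImaj7. But D–F–Ab is foreign: the diatonic ii on degree 2 is Dm, whereas Ddim comes from C minor. It is labeled ii°. F–Ab–C doesn't fit — on degree 4 C major would have F (IV). Fm is the degree-4 chord of C minor, so it is the borrowed iv.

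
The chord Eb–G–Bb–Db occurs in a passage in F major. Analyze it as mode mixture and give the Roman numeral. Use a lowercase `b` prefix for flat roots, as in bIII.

bVII7

The root Eb is the lowered 7th scale degree — diatonically F major has E there. Eb–G–Bb–Db is a dominant-seventh chord — the form found in F minor, not the diatonic vii° (Edim). Borrowed into F major it is written bVII7.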